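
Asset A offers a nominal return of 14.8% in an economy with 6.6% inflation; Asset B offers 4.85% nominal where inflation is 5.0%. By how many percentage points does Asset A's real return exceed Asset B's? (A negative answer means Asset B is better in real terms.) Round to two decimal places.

7.84

Asset A real return: 1.148/1.066 − 1 = 7.692%.
Asset B real return: 1.0485/1.050 − 1 = -0.143%.
Difference: 7.692 − (-0.143) = 7.835 pp.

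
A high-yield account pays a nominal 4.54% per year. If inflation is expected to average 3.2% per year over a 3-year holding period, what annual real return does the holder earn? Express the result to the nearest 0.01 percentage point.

1.30%

With constant rates the annual real return is the same each year: (1+4.54%)/(1+3.2%) − 1 = 0.01298.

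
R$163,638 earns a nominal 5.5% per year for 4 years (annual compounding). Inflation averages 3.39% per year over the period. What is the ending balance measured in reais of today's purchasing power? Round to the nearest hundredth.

Nominal value at maturity: R$163,638 × (1 + 5.5%)^4 ≈ R$202,718.79.
Price-level factor over 4 years: (1 + 3.39%)^4 ≈ 1.1426524136.
Dividing the nominal maturity value by the price-level factor gives the value in today's money.

R$177,410.72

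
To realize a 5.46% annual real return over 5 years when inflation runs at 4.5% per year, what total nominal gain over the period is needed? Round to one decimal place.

62.6%

Required annual nominal rate: (1+5.46%)(1+4.5%) − 1 = 10.2057%.
Cumulative over 5 years: (1 + 0.102057)^5 − 1 ≈ 0.62562.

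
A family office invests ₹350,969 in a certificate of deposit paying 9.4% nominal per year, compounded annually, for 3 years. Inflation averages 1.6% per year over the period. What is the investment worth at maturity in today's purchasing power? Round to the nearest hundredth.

Nominal value at maturity: ₹350,969 × (1 + 9.4%)^3 ≈ ₹459,537.25.
Price-level factor over 3 years: (1 + 1.6%)^3 = 1.048772096.
The maturity value deflated by that factor is the answer in today's purchasing power.

₹438,166.93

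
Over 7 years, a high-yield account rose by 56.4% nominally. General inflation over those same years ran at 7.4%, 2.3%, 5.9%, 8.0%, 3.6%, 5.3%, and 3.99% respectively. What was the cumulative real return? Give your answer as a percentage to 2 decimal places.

Cumulative inflation factor: 1.074 × 1.023 × 1.059 × 1.080 × 1.036 × 1.053 × 1.0399 ≈ 1.42554.
Nominal growth factor: 1.56400. Real growth factor = 1.56400 / 1.42554 ≈ 1.09713.
Total real return ≈ 9.7128%.

9.71%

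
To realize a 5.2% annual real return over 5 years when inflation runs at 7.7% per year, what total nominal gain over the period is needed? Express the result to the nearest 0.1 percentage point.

Required annual nominal rate: (1+5.2%)(1+7.7%) − 1 = 13.3004%.
Cumulative over 5 years: (1 + 0.133004)^5 − 1 ≈ 0.86706.

86.7%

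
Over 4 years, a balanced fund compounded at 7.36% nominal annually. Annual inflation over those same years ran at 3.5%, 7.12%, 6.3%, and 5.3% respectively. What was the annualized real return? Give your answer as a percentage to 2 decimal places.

1.72%

Cumulative inflation factor: 1.035 × 1.0712 × 1.063 × 1.053 ≈ 1.24100.
Nominal growth factor: 1.32853. Real growth factor = 1.32853 / 1.24100 ≈ 1.07053.
Annualized: 1.07053^(1/4) − 1 ≈ 0.01718.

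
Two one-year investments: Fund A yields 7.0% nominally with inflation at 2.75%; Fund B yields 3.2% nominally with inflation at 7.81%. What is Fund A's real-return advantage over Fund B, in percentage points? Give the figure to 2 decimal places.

Fund A real return: 1.070/1.0275 − 1 = 4.136%.
Fund B real return: 1.032/1.0781 − 1 = -4.276%.
Difference: 4.136 − (-4.276) = 8.412 pp.

8.41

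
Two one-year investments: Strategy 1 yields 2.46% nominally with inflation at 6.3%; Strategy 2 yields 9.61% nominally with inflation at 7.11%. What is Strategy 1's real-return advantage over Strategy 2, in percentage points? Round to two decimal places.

-5.95

Strategy 1 real return: 1.0246/1.063 − 1 = -3.612%.
Strategy 2 real return: 1.0961/1.0711 − 1 = 2.334%.
Difference: -3.612 − 2.334 = -5.946 pp.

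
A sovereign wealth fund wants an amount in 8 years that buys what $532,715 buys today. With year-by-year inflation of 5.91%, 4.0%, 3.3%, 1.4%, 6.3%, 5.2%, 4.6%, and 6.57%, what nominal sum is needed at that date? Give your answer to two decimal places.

$766,159.45

Cumulative price-level factor: 1.0591 × 1.040 × 1.033 × 1.014 × 1.063 × 1.052 × 1.046 × 1.0657 ≈ 1.4382164059.
Multiplying $532,715 by the price-level factor gives the future nominal sum.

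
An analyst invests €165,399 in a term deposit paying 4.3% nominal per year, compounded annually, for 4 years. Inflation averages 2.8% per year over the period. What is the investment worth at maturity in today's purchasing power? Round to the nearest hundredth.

Nominal value at maturity: €165,399 × (1 + 4.3%)^4 ≈ €195,735.73.
Price-level factor over 4 years: (1 + 2.8%)^4 ≈ 1.1167924227.
Dividing the nominal maturity value by the price-level factor gives the value in today's money.

€175,265.99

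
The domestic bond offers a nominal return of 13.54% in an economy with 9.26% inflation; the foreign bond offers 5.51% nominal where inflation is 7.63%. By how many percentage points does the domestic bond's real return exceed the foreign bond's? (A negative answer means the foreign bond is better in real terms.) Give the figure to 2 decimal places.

The domestic bond real return: 1.1354/1.0926 − 1 = 3.917%.
The foreign bond real return: 1.0551/1.0763 − 1 = -1.970%.
Difference: 3.917 − (-1.970) = 5.887 pp.

5.89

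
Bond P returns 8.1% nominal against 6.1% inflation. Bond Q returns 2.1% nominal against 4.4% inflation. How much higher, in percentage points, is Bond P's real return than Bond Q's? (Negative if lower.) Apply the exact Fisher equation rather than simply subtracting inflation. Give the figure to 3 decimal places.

Bond P real return: 1.081/1.061 − 1 = 1.8850%.
Bond Q real return: 1.021/1.044 − 1 = -2.2031%.
Difference: 1.8850 − (-2.2031) = 4.0881 pp.

4.088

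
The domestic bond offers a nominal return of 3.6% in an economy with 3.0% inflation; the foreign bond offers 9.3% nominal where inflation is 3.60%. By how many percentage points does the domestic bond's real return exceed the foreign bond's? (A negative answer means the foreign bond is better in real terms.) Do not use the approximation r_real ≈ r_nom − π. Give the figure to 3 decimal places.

-4.919

The domestic bond real return: 1.036/1.030 − 1 = 0.5825%.
The foreign bond real return: 1.093/1.0360 − 1 = 5.5019%.
Difference: 0.5825 − 5.5019 = -4.9194 pp.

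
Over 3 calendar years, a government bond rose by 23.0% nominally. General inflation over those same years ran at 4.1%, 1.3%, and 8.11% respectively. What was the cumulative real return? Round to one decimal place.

7.9%

Cumulative inflation factor: 1.041 × 1.013 × 1.0811 ≈ 1.14006.
Nominal growth factor: 1.23000. Real growth factor = 1.23000 / 1.14006 ≈ 1.07889.
Total real return ≈ 7.8895%.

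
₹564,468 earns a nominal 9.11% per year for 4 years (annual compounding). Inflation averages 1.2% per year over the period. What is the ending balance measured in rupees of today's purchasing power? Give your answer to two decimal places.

Nominal value at maturity: ₹564,468 × (1 + 9.11%)^4 ≈ ₹800,013.93.
Price-level factor over 4 years: (1 + 1.2%)^4 ≈ 1.0488709327.
The maturity value deflated by that factor is the answer in today's purchasing power.

₹762,738.20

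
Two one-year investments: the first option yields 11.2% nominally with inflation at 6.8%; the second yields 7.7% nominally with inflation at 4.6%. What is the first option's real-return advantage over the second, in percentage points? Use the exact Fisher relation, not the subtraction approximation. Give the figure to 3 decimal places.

1.156

The first option real return: 1.112/1.068 − 1 = 4.1199%.
The second real return: 1.077/1.046 − 1 = 2.9637%.
Difference: 4.1199 − 2.9637 = 1.1562 pp.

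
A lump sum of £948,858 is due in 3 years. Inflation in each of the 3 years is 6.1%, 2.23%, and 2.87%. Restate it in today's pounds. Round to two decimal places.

£850,391.16

Price-level factor over 3 years: 1.061 × 1.0223 × 1.0287 ≈ 1.1157900506.
Purchasing power today: £948,858 divided by that factor.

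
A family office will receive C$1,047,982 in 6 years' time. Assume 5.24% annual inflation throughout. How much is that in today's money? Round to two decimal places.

Price-level factor over 6 years: (1 + 5.24%)^6 ≈ 1.3585794355.
Purchasing power today: C$1,047,982 divided by that factor.

C$771,380.73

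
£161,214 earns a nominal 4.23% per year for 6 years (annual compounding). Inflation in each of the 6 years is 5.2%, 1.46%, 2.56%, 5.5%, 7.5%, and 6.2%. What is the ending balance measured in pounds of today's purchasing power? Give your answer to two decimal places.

Nominal value at maturity: £161,214 × (1 + 4.23%)^6 ≈ £206,708.90.
Price-level factor over 6 years: 1.052 × 1.0146 × 1.0256 × 1.055 × 1.075 × 1.062 ≈ 1.3184815308.
Dividing the nominal maturity value by the price-level factor gives the value in today's money.

£156,778.00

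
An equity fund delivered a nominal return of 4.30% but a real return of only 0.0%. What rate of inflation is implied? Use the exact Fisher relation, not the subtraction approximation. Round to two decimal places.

From (1+r_nom) = (1+r_real)(1+π), we get 1+π = (1 + 4.30%)/(1 + 0.0%) = 1.0430/1.000 ≈ 1.04300.
So π ≈ 4.3000%.

4.30%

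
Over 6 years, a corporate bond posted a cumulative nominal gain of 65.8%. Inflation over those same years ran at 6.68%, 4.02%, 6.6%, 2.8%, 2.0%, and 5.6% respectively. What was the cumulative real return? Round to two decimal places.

26.58%

Cumulative inflation factor: 1.0668 × 1.0402 × 1.066 × 1.028 × 1.020 × 1.056 ≈ 1.30983.
Nominal growth factor: 1.65800. Real growth factor = 1.65800 / 1.30983 ≈ 1.26582.
Total real return ≈ 26.5815%.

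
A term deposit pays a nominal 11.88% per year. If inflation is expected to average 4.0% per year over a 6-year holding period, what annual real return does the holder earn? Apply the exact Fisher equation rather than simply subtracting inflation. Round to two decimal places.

With constant rates the annual real return is the same each year: (1+11.88%)/(1+4.0%) − 1 = 0.07577.

7.58%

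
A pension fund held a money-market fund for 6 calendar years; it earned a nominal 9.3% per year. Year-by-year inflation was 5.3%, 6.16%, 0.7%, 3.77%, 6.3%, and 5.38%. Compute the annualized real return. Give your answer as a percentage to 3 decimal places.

4.510%

Cumulative inflation factor: 1.053 × 1.0616 × 1.007 × 1.0377 × 1.063 × 1.0538 ≈ 1.30853.
Nominal growth factor: 1.70499. Real growth factor = 1.70499 / 1.30853 ≈ 1.30298.
Annualized: 1.30298^(1/6) − 1 ≈ 0.04510.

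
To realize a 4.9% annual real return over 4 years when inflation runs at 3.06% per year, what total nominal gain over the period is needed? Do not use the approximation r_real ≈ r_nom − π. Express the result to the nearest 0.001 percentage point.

36.604%

Required annual nominal rate: (1+4.9%)(1+3.06%) − 1 = 8.10994%.
Cumulative over 4 years: (1 + 0.0810994)^4 − 1 ≈ 0.36604.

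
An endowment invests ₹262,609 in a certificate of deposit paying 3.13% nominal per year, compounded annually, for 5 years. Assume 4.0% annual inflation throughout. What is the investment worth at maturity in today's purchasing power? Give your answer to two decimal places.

₹251,807.12

Nominal value at maturity: ₹262,609 × (1 + 3.13%)^5 ≈ ₹306,361.86.
Price-level factor over 5 years: (1 + 4.0%)^5 = 1.2166529024.
Dividing the nominal maturity value by the price-level factor gives the value in today's money.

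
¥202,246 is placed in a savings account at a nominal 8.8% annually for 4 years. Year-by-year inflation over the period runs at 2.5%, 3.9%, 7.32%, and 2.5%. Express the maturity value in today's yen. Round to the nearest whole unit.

¥241,909

Nominal value at maturity: ¥202,246 × (1 + 8.8%)^4 ≈ ¥283,397.
Price-level factor over 4 years: 1.025 × 1.039 × 1.0732 × 1.025 ≈ 1.1715044493.
The maturity value deflated by that factor is the answer in today's purchasing power.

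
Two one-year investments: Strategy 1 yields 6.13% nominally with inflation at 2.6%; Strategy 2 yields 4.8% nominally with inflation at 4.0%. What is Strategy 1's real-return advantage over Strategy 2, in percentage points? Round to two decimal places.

Strategy 1 real return: 1.0613/1.026 − 1 = 3.441%.
Strategy 2 real return: 1.048/1.040 − 1 = 0.769%.
Difference: 3.441 − 0.769 = 2.672 pp.

2.67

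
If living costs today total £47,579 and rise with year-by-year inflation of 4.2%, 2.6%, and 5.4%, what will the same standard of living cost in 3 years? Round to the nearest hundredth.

Cumulative price-level factor: 1.042 × 1.026 × 1.054 = 1.126822968.
The nominal amount required is £47,579 scaled up by that factor.

£53,613.11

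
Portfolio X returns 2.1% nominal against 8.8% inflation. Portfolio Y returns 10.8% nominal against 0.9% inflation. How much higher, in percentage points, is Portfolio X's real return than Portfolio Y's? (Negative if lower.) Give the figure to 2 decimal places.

-15.97

Portfolio X real return: 1.021/1.088 − 1 = -6.158%.
Portfolio Y real return: 1.108/1.009 − 1 = 9.812%.
Difference: -6.158 − 9.812 = -15.970 pp.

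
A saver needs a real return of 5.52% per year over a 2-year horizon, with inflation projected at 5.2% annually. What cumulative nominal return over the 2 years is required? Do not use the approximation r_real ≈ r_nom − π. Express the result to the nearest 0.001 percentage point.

Required annual nominal rate: (1+5.52%)(1+5.2%) − 1 = 11.00704%.
Cumulative over 2 years: (1 + 0.1100704)^2 − 1 ≈ 0.23226.

23.226%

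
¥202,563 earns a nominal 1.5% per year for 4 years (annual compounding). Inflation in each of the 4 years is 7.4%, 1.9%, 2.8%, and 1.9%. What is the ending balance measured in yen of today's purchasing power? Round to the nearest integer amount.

¥187,533

Nominal value at maturity: ¥202,563 × (1 + 1.5%)^4 ≈ ¥214,993.
Price-level factor over 4 years: 1.074 × 1.019 × 1.028 × 1.019 ≈ 1.1464253060.
Dividing the nominal maturity value by the price-level factor gives the value in today's money.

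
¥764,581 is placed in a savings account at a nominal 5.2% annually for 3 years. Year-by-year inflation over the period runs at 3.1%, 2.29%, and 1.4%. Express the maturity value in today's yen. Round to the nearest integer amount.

¥832,417

Nominal value at maturity: ¥764,581 × (1 + 5.2%)^3 ≈ ¥890,165.
Price-level factor over 3 years: 1.031 × 1.0229 × 1.014 = 1.0693744386.
Dividing the nominal maturity value by the price-level factor gives the value in today's money.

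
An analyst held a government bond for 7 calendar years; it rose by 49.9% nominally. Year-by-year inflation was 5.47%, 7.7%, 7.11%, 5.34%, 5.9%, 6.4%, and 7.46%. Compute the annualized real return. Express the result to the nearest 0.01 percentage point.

Cumulative inflation factor: 1.0547 × 1.077 × 1.0711 × 1.0534 × 1.059 × 1.064 × 1.0746 ≈ 1.55186.
Nominal growth factor: 1.49900. Real growth factor = 1.49900 / 1.55186 ≈ 0.96594.
Annualized: 0.96594^(1/7) − 1 ≈ -0.00494.

-0.49%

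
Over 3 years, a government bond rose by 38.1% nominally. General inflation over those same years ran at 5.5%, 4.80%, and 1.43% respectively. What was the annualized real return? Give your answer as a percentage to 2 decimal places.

7.19%

Cumulative inflation factor: 1.055 × 1.0480 × 1.0143 ≈ 1.12145.
Nominal growth factor: 1.38100. Real growth factor = 1.38100 / 1.12145 ≈ 1.23144.
Annualized: 1.23144^(1/3) − 1 ≈ 0.07186.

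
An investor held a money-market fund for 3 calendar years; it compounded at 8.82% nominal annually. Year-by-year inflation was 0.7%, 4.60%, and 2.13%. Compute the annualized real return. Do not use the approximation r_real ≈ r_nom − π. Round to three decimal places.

Cumulative inflation factor: 1.007 × 1.0460 × 1.0213 ≈ 1.07576.
Nominal growth factor: 1.28862. Real growth factor = 1.28862 / 1.07576 ≈ 1.19788.
Annualized: 1.19788^(1/3) − 1 ≈ 0.06203.

6.203%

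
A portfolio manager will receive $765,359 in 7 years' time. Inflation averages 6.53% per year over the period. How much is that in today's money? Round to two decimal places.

Price-level factor over 7 years: (1 + 6.53%)^7 ≈ 1.5570533353.
Purchasing power today: $765,359 divided by that factor.

$491,543.21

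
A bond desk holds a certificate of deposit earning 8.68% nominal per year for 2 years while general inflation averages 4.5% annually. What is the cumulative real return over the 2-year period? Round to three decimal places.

The annual real rate is (1+8.68%)/(1+4.5%) − 1 = 4.0000%.
Compounded over 2 years: (1 + 0.040000)^2 − 1 ≈ 0.08160.

8.160%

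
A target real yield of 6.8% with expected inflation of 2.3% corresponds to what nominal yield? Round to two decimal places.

By the Fisher equation, 1 + r_nom = (1 + 6.8%)(1 + 2.3%) = 1.068 × 1.023 = 1.092564.
So r_nom = 9.2564%.

9.26%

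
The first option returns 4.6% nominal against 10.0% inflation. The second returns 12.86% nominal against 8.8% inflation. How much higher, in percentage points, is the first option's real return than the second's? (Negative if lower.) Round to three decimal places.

The first option real return: 1.046/1.100 − 1 = -4.9091%.
The second real return: 1.1286/1.088 − 1 = 3.7316%.
Difference: -4.9091 − 3.7316 = -8.6407 pp.

-8.641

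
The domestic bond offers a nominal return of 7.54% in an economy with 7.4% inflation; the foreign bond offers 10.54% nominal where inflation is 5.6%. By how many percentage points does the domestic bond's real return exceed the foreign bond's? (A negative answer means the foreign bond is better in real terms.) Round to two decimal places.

-4.55

The domestic bond real return: 1.0754/1.074 − 1 = 0.130%.
The foreign bond real return: 1.1054/1.056 − 1 = 4.678%.
Difference: 0.130 − 4.678 = -4.548 pp.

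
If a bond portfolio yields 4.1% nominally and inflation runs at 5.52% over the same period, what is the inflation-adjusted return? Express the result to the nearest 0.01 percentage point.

-1.35%

Real return via the Fisher equation: (1 + 4.1%)/(1 + 5.52%) − 1 = 1.041/1.0552 − 1 ≈ -0.01346.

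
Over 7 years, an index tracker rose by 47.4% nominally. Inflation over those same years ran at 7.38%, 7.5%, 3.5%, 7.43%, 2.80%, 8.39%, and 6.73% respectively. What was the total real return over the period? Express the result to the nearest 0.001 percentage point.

Cumulative inflation factor: 1.0738 × 1.075 × 1.035 × 1.0743 × 1.0280 × 1.0839 × 1.0673 ≈ 1.52639.
Nominal growth factor: 1.47400. Real growth factor = 1.47400 / 1.52639 ≈ 0.96567.
Total real return ≈ -3.4325%.

-3.433%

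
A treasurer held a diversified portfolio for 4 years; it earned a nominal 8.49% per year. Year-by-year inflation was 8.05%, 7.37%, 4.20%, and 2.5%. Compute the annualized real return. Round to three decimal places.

Cumulative inflation factor: 1.0805 × 1.0737 × 1.0420 × 1.025 ≈ 1.23908.
Nominal growth factor: 1.38535. Real growth factor = 1.38535 / 1.23908 ≈ 1.11805.
Annualized: 1.11805^(1/4) − 1 ≈ 0.02829.

2.829%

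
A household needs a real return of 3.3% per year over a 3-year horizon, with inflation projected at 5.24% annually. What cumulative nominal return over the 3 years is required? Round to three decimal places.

28.482%

Required annual nominal rate: (1+3.3%)(1+5.24%) − 1 = 8.71292%.
Cumulative over 3 years: (1 + 0.0871292)^3 − 1 ≈ 0.28482.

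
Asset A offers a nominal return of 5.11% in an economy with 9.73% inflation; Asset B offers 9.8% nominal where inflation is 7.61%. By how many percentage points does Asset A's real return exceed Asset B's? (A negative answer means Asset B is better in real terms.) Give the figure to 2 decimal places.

-6.25

Asset A real return: 1.0511/1.0973 − 1 = -4.210%.
Asset B real return: 1.098/1.0761 − 1 = 2.035%.
Difference: -4.210 − 2.035 = -6.245 pp.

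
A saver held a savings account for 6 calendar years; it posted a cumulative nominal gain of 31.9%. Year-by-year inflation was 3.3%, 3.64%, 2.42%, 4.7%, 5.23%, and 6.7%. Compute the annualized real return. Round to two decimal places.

Cumulative inflation factor: 1.033 × 1.0364 × 1.0242 × 1.047 × 1.0523 × 1.067 ≈ 1.28903.
Nominal growth factor: 1.31900. Real growth factor = 1.31900 / 1.28903 ≈ 1.02325.
Annualized: 1.02325^(1/6) − 1 ≈ 0.00384.

0.38%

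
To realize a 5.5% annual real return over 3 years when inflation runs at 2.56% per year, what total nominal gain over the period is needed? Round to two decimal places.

26.68%

Required annual nominal rate: (1+5.5%)(1+2.56%) − 1 = 8.2008%.
Cumulative over 3 years: (1 + 0.082008)^3 − 1 ≈ 0.26675.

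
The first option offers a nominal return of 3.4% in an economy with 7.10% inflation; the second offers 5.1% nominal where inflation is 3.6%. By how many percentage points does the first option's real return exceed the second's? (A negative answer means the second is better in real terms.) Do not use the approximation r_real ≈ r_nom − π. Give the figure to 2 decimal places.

The first option real return: 1.034/1.0710 − 1 = -3.455%.
The second real return: 1.051/1.036 − 1 = 1.448%.
Difference: -3.455 − 1.448 = -4.903 pp.

-4.90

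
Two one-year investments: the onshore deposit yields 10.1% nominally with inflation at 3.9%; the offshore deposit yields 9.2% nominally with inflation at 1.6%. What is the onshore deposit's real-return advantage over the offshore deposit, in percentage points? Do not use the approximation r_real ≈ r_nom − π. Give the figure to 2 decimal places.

The onshore deposit real return: 1.101/1.039 − 1 = 5.967%.
The offshore deposit real return: 1.092/1.016 − 1 = 7.480%.
Difference: 5.967 − 7.480 = -1.513 pp.

-1.51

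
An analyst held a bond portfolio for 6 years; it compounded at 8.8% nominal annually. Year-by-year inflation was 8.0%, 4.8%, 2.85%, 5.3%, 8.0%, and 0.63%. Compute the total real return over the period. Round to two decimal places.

Cumulative inflation factor: 1.080 × 1.048 × 1.0285 × 1.053 × 1.080 × 1.0063 ≈ 1.33220.
Nominal growth factor: 1.65872. Real growth factor = 1.65872 / 1.33220 ≈ 1.24510.
Total real return ≈ 24.5101%.

24.51%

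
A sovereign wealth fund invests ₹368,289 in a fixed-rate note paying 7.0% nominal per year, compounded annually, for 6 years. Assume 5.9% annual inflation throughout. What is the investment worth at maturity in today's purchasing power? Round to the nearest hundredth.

₹391,846.21

Nominal value at maturity: ₹368,289 × (1 + 7.0%)^6 ≈ ₹552,702.48.
Price-level factor over 6 years: (1 + 5.9%)^6 ≈ 1.4105086721.
Dividing the nominal maturity value by the price-level factor gives the value in today's money.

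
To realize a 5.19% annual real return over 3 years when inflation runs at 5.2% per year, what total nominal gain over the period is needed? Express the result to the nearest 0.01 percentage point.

Required annual nominal rate: (1+5.19%)(1+5.2%) − 1 = 10.65988%.
Cumulative over 3 years: (1 + 0.1065988)^3 − 1 ≈ 0.35510.

35.51%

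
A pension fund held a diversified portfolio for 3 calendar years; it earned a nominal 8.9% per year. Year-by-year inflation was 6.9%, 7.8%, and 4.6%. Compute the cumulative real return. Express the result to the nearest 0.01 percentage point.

7.14%

Cumulative inflation factor: 1.069 × 1.078 × 1.046 ≈ 1.20539.
Nominal growth factor: 1.29147. Real growth factor = 1.29147 / 1.20539 ≈ 1.07141.
Total real return ≈ 7.1409%.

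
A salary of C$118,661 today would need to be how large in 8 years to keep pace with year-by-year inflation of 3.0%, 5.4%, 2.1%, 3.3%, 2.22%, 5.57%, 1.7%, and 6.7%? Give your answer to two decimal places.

C$159,101.28

Cumulative price-level factor: 1.030 × 1.054 × 1.021 × 1.033 × 1.0222 × 1.0557 × 1.017 × 1.067 ≈ 1.3408051509.
The nominal amount required is C$118,661 scaled up by that factor.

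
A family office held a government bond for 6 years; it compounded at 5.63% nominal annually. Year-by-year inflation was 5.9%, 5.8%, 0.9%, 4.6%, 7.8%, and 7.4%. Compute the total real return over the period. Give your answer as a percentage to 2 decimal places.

1.46%

Cumulative inflation factor: 1.059 × 1.058 × 1.009 × 1.046 × 1.078 × 1.074 ≈ 1.36908.
Nominal growth factor: 1.38907. Real growth factor = 1.38907 / 1.36908 ≈ 1.01460.
Total real return ≈ 1.4603%.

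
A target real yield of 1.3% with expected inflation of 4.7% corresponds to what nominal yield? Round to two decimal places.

By the Fisher equation, 1 + r_nom = (1 + 1.3%)(1 + 4.7%) = 1.013 × 1.047 = 1.060611.
So r_nom = 6.0611%.

6.06%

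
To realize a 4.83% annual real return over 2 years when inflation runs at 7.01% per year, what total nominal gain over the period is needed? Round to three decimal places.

Required annual nominal rate: (1+4.83%)(1+7.01%) − 1 = 12.178583%.
Cumulative over 2 years: (1 + 0.12178583)^2 − 1 ≈ 0.25840.

25.840%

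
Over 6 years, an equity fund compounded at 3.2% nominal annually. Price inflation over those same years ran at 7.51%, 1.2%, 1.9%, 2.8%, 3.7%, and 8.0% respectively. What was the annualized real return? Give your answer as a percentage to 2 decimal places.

-0.91%

Cumulative inflation factor: 1.0751 × 1.012 × 1.019 × 1.028 × 1.037 × 1.080 ≈ 1.27644.
Nominal growth factor: 1.20803. Real growth factor = 1.20803 / 1.27644 ≈ 0.94641.
Annualized: 0.94641^(1/6) − 1 ≈ -0.00914.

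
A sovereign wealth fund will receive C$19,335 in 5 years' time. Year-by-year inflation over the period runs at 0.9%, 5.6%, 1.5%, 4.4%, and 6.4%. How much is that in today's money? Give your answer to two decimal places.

Price-level factor over 5 years: 1.009 × 1.056 × 1.015 × 1.044 × 1.064 ≈ 1.2013325746.
Purchasing power today: C$19,335 divided by that factor.

C$16,094.63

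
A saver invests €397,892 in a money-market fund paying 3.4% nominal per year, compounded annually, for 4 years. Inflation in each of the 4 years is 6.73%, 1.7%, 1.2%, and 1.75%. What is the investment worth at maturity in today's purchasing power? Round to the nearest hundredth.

Nominal value at maturity: €397,892 × (1 + 3.4%)^4 ≈ €454,828.18.
Price-level factor over 4 years: 1.0673 × 1.017 × 1.012 × 1.0175 ≈ 1.1176926442.
The maturity value deflated by that factor is the answer in today's purchasing power.

€406,934.93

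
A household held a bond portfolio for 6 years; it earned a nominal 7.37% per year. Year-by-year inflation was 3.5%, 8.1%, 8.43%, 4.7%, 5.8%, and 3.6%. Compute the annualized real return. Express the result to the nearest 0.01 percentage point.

Cumulative inflation factor: 1.035 × 1.081 × 1.0843 × 1.047 × 1.058 × 1.036 ≈ 1.39222.
Nominal growth factor: 1.53214. Real growth factor = 1.53214 / 1.39222 ≈ 1.10050.
Annualized: 1.10050^(1/6) − 1 ≈ 0.01609.

1.61%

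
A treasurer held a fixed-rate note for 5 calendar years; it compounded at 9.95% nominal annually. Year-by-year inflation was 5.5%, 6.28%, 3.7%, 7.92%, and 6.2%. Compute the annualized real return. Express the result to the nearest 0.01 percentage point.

3.81%

Cumulative inflation factor: 1.055 × 1.0628 × 1.037 × 1.0792 × 1.062 ≈ 1.33263.
Nominal growth factor: 1.60685. Real growth factor = 1.60685 / 1.33263 ≈ 1.20578.
Annualized: 1.20578^(1/5) − 1 ≈ 0.03813.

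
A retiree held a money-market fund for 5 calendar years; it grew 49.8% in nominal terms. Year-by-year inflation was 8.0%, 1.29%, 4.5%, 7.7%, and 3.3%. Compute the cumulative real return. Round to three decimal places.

Cumulative inflation factor: 1.080 × 1.0129 × 1.045 × 1.077 × 1.033 ≈ 1.27181.
Nominal growth factor: 1.49800. Real growth factor = 1.49800 / 1.27181 ≈ 1.17785.
Total real return ≈ 17.7848%.

17.785%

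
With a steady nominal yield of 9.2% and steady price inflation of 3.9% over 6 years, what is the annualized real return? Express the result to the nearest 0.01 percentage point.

With constant rates the annual real return is the same each year: (1+9.2%)/(1+3.9%) − 1 = 0.05101.

5.10%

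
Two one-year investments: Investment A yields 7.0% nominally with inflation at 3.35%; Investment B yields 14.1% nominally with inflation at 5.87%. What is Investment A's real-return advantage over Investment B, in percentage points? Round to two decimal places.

Investment A real return: 1.070/1.0335 − 1 = 3.532%.
Investment B real return: 1.141/1.0587 − 1 = 7.774%.
Difference: 3.532 − 7.774 = -4.242 pp.

-4.24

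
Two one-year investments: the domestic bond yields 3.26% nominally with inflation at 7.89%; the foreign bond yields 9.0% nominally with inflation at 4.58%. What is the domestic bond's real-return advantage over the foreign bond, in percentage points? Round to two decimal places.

-8.52

The domestic bond real return: 1.0326/1.0789 − 1 = -4.291%.
The foreign bond real return: 1.090/1.0458 − 1 = 4.226%.
Difference: -4.291 − 4.226 = -8.517 pp.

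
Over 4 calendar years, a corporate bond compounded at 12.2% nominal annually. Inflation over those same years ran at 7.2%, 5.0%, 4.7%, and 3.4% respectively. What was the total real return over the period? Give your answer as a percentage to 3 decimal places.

30.053%

Cumulative inflation factor: 1.072 × 1.050 × 1.047 × 1.034 ≈ 1.21857.
Nominal growth factor: 1.58479. Real growth factor = 1.58479 / 1.21857 ≈ 1.30053.
Total real return ≈ 30.0529%.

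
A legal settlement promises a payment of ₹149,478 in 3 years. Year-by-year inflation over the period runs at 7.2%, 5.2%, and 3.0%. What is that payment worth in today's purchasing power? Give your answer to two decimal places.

₹128,685.47

Price-level factor over 3 years: 1.072 × 1.052 × 1.030 = 1.16157632.
Purchasing power today: ₹149,478 divided by that factor.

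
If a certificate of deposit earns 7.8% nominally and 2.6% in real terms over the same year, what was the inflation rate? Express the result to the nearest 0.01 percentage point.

5.07%

From (1+r_nom) = (1+r_real)(1+π), we get 1+π = (1 + 7.8%)/(1 + 2.6%) = 1.078/1.026 ≈ 1.05068.
So π ≈ 5.0682%.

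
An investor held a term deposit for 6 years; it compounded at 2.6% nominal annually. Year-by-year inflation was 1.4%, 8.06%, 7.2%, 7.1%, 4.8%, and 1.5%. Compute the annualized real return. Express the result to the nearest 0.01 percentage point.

-2.26%

Cumulative inflation factor: 1.014 × 1.0806 × 1.072 × 1.071 × 1.048 × 1.015 ≈ 1.33818.
Nominal growth factor: 1.16650. Real growth factor = 1.16650 / 1.33818 ≈ 0.87171.
Annualized: 0.87171^(1/6) − 1 ≈ -0.02262.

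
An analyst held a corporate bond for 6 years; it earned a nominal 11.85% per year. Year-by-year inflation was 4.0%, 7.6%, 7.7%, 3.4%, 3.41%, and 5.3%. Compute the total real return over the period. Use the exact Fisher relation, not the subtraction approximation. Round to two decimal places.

44.29%

Cumulative inflation factor: 1.040 × 1.076 × 1.077 × 1.034 × 1.0341 × 1.053 ≈ 1.35698.
Nominal growth factor: 1.95801. Real growth factor = 1.95801 / 1.35698 ≈ 1.44292.
Total real return ≈ 44.2923%.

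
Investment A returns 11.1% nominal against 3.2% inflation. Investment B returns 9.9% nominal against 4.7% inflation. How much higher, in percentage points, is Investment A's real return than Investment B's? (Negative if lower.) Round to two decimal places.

2.69

Investment A real return: 1.111/1.032 − 1 = 7.655%.
Investment B real return: 1.099/1.047 − 1 = 4.967%.
Difference: 7.655 − 4.967 = 2.688 pp.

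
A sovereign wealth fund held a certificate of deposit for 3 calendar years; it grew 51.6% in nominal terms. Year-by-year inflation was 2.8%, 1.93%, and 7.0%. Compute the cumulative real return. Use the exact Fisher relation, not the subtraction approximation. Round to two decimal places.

35.21%

Cumulative inflation factor: 1.028 × 1.0193 × 1.070 ≈ 1.12119.
Nominal growth factor: 1.51600. Real growth factor = 1.51600 / 1.12119 ≈ 1.35214.
Total real return ≈ 35.2136%.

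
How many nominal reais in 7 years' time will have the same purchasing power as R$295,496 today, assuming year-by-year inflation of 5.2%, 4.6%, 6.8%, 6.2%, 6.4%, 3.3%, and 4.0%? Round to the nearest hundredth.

R$421,570.38

Cumulative price-level factor: 1.052 × 1.046 × 1.068 × 1.062 × 1.064 × 1.033 × 1.040 ≈ 1.4266534224.
Multiplying R$295,496 by the price-level factor gives the future nominal sum.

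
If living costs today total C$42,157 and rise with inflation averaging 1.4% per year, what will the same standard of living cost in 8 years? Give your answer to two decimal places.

C$47,116.53

Cumulative price-level factor: (1+1.4%)^8 ≈ 1.1176443834.
The nominal amount required is C$42,157 scaled up by that factor.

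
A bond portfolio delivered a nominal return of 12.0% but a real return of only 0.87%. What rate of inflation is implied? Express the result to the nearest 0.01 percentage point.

11.03%

From (1+r_nom) = (1+r_real)(1+π), we get 1+π = (1 + 12.0%)/(1 + 0.87%) = 1.120/1.0087 ≈ 1.11034.
So π ≈ 11.0340%.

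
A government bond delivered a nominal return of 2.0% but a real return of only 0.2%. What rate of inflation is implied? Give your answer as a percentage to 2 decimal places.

1.80%

From (1+r_nom) = (1+r_real)(1+π), we get 1+π = (1 + 2.0%)/(1 + 0.2%) = 1.020/1.002 ≈ 1.01796.
So π ≈ 1.7964%.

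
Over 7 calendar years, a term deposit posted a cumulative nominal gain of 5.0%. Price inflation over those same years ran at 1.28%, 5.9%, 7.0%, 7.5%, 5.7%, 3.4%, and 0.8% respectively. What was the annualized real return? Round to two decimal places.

-3.62%

Cumulative inflation factor: 1.0128 × 1.059 × 1.070 × 1.075 × 1.057 × 1.034 × 1.008 ≈ 1.35915.
Nominal growth factor: 1.05000. Real growth factor = 1.05000 / 1.35915 ≈ 0.77254.
Annualized: 0.77254^(1/7) − 1 ≈ -0.03620.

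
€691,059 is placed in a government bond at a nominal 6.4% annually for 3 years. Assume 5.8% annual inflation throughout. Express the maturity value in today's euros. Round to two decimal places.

Nominal value at maturity: €691,059 × (1 + 6.4%)^3 ≈ €832,415.22.
Price-level factor over 3 years: (1 + 5.8%)^3 = 1.184287112.
The maturity value deflated by that factor is the answer in today's purchasing power.

€702,882.95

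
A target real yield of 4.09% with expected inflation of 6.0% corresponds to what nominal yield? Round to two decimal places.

10.34%

By the Fisher equation, 1 + r_nom = (1 + 4.09%)(1 + 6.0%) = 1.0409 × 1.060 = 1.103354.
So r_nom = 10.3354%.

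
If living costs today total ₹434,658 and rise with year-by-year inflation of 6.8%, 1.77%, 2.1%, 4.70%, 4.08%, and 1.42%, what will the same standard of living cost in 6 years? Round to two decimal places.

Cumulative price-level factor: 1.068 × 1.0177 × 1.021 × 1.0470 × 1.0408 × 1.0142 ≈ 1.2264626888.
The nominal amount required is ₹434,658 scaled up by that factor.

₹533,091.82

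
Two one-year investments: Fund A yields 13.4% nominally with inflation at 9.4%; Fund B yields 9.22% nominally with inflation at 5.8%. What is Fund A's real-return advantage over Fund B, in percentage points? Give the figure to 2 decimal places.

Fund A real return: 1.134/1.094 − 1 = 3.656%.
Fund B real return: 1.0922/1.058 − 1 = 3.233%.
Difference: 3.656 − 3.233 = 0.423 pp.

0.42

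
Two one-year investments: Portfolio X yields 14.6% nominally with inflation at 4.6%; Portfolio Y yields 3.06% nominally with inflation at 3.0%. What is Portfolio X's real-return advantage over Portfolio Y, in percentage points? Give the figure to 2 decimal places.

Portfolio X real return: 1.146/1.046 − 1 = 9.560%.
Portfolio Y real return: 1.0306/1.030 − 1 = 0.058%.
Difference: 9.560 − 0.058 = 9.502 pp.

9.50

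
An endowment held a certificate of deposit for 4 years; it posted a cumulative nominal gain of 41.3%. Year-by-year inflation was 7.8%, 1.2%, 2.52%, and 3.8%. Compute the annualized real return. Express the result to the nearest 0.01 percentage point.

5.04%

Cumulative inflation factor: 1.078 × 1.012 × 1.0252 × 1.038 ≈ 1.16093.
Nominal growth factor: 1.41300. Real growth factor = 1.41300 / 1.16093 ≈ 1.21713.
Annualized: 1.21713^(1/4) − 1 ≈ 0.05035.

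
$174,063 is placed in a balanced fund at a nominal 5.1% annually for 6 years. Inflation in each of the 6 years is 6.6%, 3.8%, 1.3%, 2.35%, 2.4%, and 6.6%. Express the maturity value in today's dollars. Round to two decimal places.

Nominal value at maturity: $174,063 × (1 + 5.1%)^6 ≈ $234,597.17.
Price-level factor over 6 years: 1.066 × 1.038 × 1.013 × 1.0235 × 1.024 × 1.066 ≈ 1.2523018204.
The maturity value deflated by that factor is the answer in today's purchasing power.

$187,332.77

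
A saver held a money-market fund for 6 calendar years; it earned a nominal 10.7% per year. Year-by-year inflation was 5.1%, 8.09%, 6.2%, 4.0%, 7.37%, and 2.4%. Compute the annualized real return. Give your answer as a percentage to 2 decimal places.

4.92%

Cumulative inflation factor: 1.051 × 1.0809 × 1.062 × 1.040 × 1.0737 × 1.024 ≈ 1.37952.
Nominal growth factor: 1.84029. Real growth factor = 1.84029 / 1.37952 ≈ 1.33400.
Annualized: 1.33400^(1/6) − 1 ≈ 0.04920.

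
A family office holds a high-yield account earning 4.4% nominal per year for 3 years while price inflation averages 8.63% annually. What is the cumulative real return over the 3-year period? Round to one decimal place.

-11.2%

The annual real rate is (1+4.4%)/(1+8.63%) − 1 = -3.8940%.
Compounded over 3 years: (1 + -0.038940)^3 − 1 ≈ -0.11233.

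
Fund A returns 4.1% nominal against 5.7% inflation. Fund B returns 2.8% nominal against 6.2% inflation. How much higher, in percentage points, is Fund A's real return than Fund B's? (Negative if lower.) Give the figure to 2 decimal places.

1.69

Fund A real return: 1.041/1.057 − 1 = -1.514%.
Fund B real return: 1.028/1.062 − 1 = -3.202%.
Difference: -1.514 − (-3.202) = 1.688 pp.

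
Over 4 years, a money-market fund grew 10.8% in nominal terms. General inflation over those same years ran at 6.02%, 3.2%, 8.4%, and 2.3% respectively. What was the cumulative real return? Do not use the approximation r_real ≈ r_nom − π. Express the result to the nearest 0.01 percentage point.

-8.68%

Cumulative inflation factor: 1.0602 × 1.032 × 1.084 × 1.023 ≈ 1.21331.
Nominal growth factor: 1.10800. Real growth factor = 1.10800 / 1.21331 ≈ 0.91320.
Total real return ≈ -8.6797%.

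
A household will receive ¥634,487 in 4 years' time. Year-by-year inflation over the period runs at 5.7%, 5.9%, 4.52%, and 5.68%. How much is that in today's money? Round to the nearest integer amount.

¥513,168

Price-level factor over 4 years: 1.057 × 1.059 × 1.0452 × 1.0568 ≈ 1.2364118338.
Purchasing power today: ¥634,487 divided by that factor.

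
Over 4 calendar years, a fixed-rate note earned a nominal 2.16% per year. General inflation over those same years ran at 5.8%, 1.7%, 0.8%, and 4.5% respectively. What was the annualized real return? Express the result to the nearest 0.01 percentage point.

Cumulative inflation factor: 1.058 × 1.017 × 1.008 × 1.045 ≈ 1.13340.
Nominal growth factor: 1.08924. Real growth factor = 1.08924 / 1.13340 ≈ 0.96104.
Annualized: 0.96104^(1/4) − 1 ≈ -0.00989.

-0.99%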